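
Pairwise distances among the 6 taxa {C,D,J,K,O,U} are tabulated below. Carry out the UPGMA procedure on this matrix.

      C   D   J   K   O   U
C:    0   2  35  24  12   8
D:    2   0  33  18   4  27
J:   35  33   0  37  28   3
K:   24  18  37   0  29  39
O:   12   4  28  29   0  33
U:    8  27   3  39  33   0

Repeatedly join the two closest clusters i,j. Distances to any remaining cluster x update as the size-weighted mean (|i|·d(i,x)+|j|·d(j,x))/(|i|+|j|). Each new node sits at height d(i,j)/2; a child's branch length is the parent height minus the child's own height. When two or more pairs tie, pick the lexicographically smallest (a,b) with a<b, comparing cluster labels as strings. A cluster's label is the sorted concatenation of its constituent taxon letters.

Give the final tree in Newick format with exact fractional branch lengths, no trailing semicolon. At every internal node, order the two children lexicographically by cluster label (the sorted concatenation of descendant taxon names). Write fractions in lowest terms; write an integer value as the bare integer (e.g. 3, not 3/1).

((((C:1,D:1):3,O:4):47/6,K:71/6):19/6,(J:3/2,U:3/2):27/2)

1. join C+D (d=2) ⇒ CD; edges |C|=1, |D|=1
  updated: d(CD,J)=34, d(CD,K)=21, d(CD,O)=8, d(CD,U)=35/2
2. join J+U (d=3) ⇒ JU; edges |J|=3/2, |U|=3/2
  updated: d(CD,JU)=103/4, d(JU,K)=38, d(JU,O)=61/2
3. join CD+O (d=8) ⇒ CDO; edges |CD|=3, |O|=4
  updated: d(CDO,JU)=82/3, d(CDO,K)=71/3
4. join CDO+K (d=71/3) ⇒ CDKO; edges |CDO|=47/6, |K|=71/6
  updated: d(CDKO,JU)=30
5. join CDKO+JU (d=30) ⇒ CDJKOU; edges |CDKO|=19/6, |JU|=27/2
final tree: ((((C:1,D:1):3,O:4):47/6,K:71/6):19/6,(J:3/2,U:3/2):27/2)
total length: 145/3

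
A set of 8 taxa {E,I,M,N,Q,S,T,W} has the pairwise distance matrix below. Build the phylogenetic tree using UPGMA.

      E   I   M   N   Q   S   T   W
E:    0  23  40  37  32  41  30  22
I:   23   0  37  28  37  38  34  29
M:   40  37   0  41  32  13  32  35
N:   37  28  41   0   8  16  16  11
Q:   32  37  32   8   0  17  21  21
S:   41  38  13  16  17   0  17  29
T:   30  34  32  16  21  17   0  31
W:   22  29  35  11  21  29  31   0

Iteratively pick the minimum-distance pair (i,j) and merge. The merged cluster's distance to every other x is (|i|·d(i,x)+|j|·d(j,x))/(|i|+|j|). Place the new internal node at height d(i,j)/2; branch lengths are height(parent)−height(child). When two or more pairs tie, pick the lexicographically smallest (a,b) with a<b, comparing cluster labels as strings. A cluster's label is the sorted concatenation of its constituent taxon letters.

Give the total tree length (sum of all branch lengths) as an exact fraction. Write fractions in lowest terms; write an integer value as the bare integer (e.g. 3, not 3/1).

1. join N+Q (d=8) ⇒ NQ; edges |N|=4, |Q|=4
  updated: d(E,NQ)=69/2, d(I,NQ)=65/2, d(M,NQ)=73/2, d(NQ,S)=33/2, d(NQ,T)=37/2, d(NQ,W)=16
2. join M+S (d=13) ⇒ MS; edges |M|=13/2, |S|=13/2
  updated: d(E,MS)=81/2, d(I,MS)=75/2, d(MS,NQ)=53/2, d(MS,T)=49/2, d(MS,W)=32
3. join NQ+W (d=16) ⇒ NQW; edges |NQ|=4, |W|=8
  updated: d(E,NQW)=91/3, d(I,NQW)=94/3, d(MS,NQW)=85/3, d(NQW,T)=68/3
4. join NQW+T (d=68/3) ⇒ NQTW; edges |NQW|=10/3, |T|=34/3
  updated: d(E,NQTW)=121/4, d(I,NQTW)=32, d(MS,NQTW)=219/8
5. join E+I (d=23) ⇒ EI; edges |E|=23/2, |I|=23/2
  updated: d(EI,MS)=39, d(EI,NQTW)=249/8
6. join MS+NQTW (d=219/8) ⇒ MNQSTW; edges |MS|=115/16, |NQTW|=113/48
  updated: d(EI,MNQSTW)=135/4
7. join EI+MNQSTW (d=135/4) ⇒ EIMNQSTW; edges |EI|=43/8, |MNQSTW|=51/16
final tree: ((E:23/2,I:23/2):43/8,((M:13/2,S:13/2):115/16,(((N:4,Q:4):4,W:8):10/3,T:34/3):113/48):51/16)
total length: 4261/48

4261/48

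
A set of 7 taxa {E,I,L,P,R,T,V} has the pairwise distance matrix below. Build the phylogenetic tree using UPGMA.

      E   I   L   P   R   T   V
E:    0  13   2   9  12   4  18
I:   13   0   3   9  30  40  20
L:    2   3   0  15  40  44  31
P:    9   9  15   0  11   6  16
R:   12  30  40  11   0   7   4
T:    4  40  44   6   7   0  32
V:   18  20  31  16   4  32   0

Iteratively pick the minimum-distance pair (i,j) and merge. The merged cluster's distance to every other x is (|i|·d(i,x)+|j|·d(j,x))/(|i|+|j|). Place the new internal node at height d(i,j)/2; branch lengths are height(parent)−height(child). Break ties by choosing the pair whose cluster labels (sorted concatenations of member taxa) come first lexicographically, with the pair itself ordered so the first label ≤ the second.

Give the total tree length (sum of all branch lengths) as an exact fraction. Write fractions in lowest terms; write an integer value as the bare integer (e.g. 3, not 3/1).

1. join E+L (d=2) ⇒ EL; edges |E|=1, |L|=1
  updated: d(EL,I)=8, d(EL,P)=12, d(EL,R)=26, d(EL,T)=24, d(EL,V)=49/2
2. join R+V (d=4) ⇒ RV; edges |R|=2, |V|=2
  updated: d(EL,RV)=101/4, d(I,RV)=25, d(P,RV)=27/2, d(RV,T)=39/2
3. join P+T (d=6) ⇒ PT; edges |P|=3, |T|=3
  updated: d(EL,PT)=18, d(I,PT)=49/2, d(PT,RV)=33/2
4. join EL+I (d=8) ⇒ EIL; edges |EL|=3, |I|=4
  updated: d(EIL,PT)=121/6, d(EIL,RV)=151/6
5. join PT+RV (d=33/2) ⇒ PRTV; edges |PT|=21/4, |RV|=25/4
  updated: d(EIL,PRTV)=68/3
6. join EIL+PRTV (d=68/3) ⇒ EILPRTV; edges |EIL|=22/3, |PRTV|=37/12
final tree: (((E:1,L:1):3,I:4):22/3,((P:3,T:3):21/4,(R:2,V:2):25/4):37/12)
total length: 491/12

491/12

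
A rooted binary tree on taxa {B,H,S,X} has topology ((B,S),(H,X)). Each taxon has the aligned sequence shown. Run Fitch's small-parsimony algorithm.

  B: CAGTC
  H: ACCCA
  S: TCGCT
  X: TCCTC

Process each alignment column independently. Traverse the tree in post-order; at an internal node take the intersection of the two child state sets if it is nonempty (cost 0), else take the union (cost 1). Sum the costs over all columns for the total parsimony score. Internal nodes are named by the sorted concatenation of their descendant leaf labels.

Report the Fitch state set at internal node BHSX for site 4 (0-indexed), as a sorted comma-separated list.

C

[col 0] BS: children B:{C}, S:{T} ∪→ {C,T}; cost 1
[col 0] HX: children H:{A}, X:{T} ∪→ {A,T}; cost 1
[col 0] BHSX: children BS:{C,T}, HX:{A,T} ∩→ {T}; cost 0
[col 1] BS: children B:{A}, S:{C} ∪→ {A,C}; cost 1
[col 1] HX: children H:{C}, X:{C} ∩→ {C}; cost 0
[col 1] BHSX: children BS:{A,C}, HX:{C} ∩→ {C}; cost 0
[col 2] BS: children B:{G}, S:{G} ∩→ {G}; cost 0
[col 2] HX: children H:{C}, X:{C} ∩→ {C}; cost 0
[col 2] BHSX: children BS:{G}, HX:{C} ∪→ {C,G}; cost 1
[col 3] BS: children B:{T}, S:{C} ∪→ {C,T}; cost 1
[col 3] HX: children H:{C}, X:{T} ∪→ {C,T}; cost 1
[col 3] BHSX: children BS:{C,T}, HX:{C,T} ∩→ {C,T}; cost 0
[col 4] BS: children B:{C}, S:{T} ∪→ {C,T}; cost 1
[col 4] HX: children H:{A}, X:{C} ∪→ {A,C}; cost 1
[col 4] BHSX: children BS:{C,T}, HX:{A,C} ∩→ {C}; cost 0
per-site changes: [2, 1, 1, 2, 2]; total = 8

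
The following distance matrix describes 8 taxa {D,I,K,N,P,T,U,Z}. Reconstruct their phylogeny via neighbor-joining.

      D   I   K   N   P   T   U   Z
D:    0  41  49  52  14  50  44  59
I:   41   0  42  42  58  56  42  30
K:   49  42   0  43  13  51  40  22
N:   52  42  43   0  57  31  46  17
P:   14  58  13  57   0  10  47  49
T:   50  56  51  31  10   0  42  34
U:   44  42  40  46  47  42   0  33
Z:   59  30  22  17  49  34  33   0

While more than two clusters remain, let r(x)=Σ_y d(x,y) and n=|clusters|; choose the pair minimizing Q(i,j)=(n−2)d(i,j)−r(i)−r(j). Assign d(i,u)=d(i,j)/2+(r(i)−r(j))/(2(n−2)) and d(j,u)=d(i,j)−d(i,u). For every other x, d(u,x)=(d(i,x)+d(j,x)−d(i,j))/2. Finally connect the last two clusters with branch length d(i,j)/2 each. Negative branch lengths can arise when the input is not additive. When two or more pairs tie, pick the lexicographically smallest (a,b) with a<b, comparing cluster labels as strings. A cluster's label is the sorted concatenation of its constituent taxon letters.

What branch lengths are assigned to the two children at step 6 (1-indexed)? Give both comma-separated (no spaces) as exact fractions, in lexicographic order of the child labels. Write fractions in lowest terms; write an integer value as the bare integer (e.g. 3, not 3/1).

iteration 1: select D,P (d=14, Q=-473); attach at lengths (145/12, 23/12); label the merged cluster DP
  updated: d(DP,I)=85/2, d(DP,K)=24, d(DP,N)=95/2, d(DP,T)=23, d(DP,U)=77/2, d(DP,Z)=47
iteration 2: select DP,T (d=23, Q=-689/2); attach at lengths (201/20, 259/20); label the merged cluster DPT
  updated: d(DPT,I)=151/4, d(DPT,K)=26, d(DPT,N)=111/4, d(DPT,U)=115/4, d(DPT,Z)=29
iteration 3: select N,Z (d=17, Q=-955/4); attach at lengths (451/32, 93/32); label the merged cluster NZ
  updated: d(DPT,NZ)=159/8, d(I,NZ)=55/2, d(K,NZ)=24, d(NZ,U)=31
iteration 4: select I,NZ (d=55/2, Q=-1353/8); attach at lengths (345/16, 95/16); label the merged cluster INZ
  updated: d(DPT,INZ)=241/16, d(INZ,K)=77/4, d(INZ,U)=91/4
iteration 5: select DPT,U (d=115/4, Q=-1661/16); attach at lengths (573/64, 1267/64); label the merged cluster DPTU
  updated: d(DPTU,INZ)=145/32, d(DPTU,K)=149/8
iteration 6: select DPTU,INZ (d=145/32, Q=-1357/32); attach at lengths (125/64, 165/64); label the merged cluster DINPTUZ
  updated: d(DINPTUZ,K)=1067/64
iteration 7: select DINPTUZ,K (d=1067/64); attach at lengths (1067/128, 1067/128); label the merged cluster DIKNPTUZ
final tree: (((((D:145/12,P:23/12):201/20,T:259/20):573/64,U:1267/64):125/64,(I:345/16,(N:451/32,Z:93/32):95/16):165/64):1067/128,K:1067/128)
total length: 8413/64

125/64,165/64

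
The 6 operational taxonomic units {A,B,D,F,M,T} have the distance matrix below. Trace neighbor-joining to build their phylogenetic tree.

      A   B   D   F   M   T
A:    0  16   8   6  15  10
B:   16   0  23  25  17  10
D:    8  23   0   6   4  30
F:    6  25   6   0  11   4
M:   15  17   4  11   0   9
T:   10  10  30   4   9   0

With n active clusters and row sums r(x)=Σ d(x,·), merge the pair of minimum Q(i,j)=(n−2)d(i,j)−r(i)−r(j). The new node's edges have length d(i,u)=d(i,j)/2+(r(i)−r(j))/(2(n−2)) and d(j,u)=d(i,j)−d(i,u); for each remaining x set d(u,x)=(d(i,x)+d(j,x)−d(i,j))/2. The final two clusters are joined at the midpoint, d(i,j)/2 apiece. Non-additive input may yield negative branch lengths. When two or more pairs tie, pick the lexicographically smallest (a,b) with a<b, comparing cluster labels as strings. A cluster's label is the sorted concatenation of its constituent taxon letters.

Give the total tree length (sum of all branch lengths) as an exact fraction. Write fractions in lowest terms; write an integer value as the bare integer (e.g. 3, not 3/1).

1. join B+T (d=10, Q=-114) ⇒ BT; edges |B|=17/2, |T|=3/2
  updated: d(A,BT)=8, d(BT,D)=43/2, d(BT,F)=19/2, d(BT,M)=8
2. join D+M (d=4, Q=-131/2) ⇒ DM; edges |D|=9/4, |M|=7/4
  updated: d(A,DM)=19/2, d(BT,DM)=51/4, d(DM,F)=13/2
3. join A+BT (d=8, Q=-151/4) ⇒ ABT; edges |A|=37/16, |BT|=91/16
  updated: d(ABT,DM)=57/8, d(ABT,F)=15/4
4. join ABT+DM (d=57/8, Q=-139/8) ⇒ ABDMT; edges |ABT|=35/16, |DM|=79/16
  updated: d(ABDMT,F)=25/16
5. join ABDMT+F (d=25/16) ⇒ ABDFMT; edges |ABDMT|=25/32, |F|=25/32
final tree: (((A:37/16,(B:17/2,T:3/2):91/16):35/16,(D:9/4,M:7/4):79/16):25/32,F:25/32)
total length: 491/16

491/16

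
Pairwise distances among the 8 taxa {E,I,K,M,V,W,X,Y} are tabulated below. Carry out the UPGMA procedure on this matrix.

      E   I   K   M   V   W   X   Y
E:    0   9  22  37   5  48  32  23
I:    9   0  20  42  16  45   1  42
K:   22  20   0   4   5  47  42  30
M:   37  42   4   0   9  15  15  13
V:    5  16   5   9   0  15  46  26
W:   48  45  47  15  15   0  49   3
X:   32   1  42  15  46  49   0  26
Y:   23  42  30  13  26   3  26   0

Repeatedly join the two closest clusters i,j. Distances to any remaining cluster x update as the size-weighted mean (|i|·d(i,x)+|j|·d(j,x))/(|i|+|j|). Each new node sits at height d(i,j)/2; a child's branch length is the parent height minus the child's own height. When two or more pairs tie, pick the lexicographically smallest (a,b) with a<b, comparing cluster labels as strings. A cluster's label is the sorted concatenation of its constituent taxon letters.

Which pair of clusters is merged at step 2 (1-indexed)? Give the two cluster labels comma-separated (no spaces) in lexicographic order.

W,Y

step 1: merge (I,X) at d=1; branch lengths I→1/2, X→1/2; new cluster IX
  updated: d(E,IX)=41/2, d(IX,K)=31, d(IX,M)=57/2, d(IX,V)=31, d(IX,W)=47, d(IX,Y)=34
step 2: merge (W,Y) at d=3; branch lengths W→3/2, Y→3/2; new cluster WY
  updated: d(E,WY)=71/2, d(IX,WY)=81/2, d(K,WY)=77/2, d(M,WY)=14, d(V,WY)=41/2
step 3: merge (K,M) at d=4; branch lengths K→2, M→2; new cluster KM
  updated: d(E,KM)=59/2, d(IX,KM)=119/4, d(KM,V)=7, d(KM,WY)=105/4
step 4: merge (E,V) at d=5; branch lengths E→5/2, V→5/2; new cluster EV
  updated: d(EV,IX)=103/4, d(EV,KM)=73/4, d(EV,WY)=28
step 5: merge (EV,KM) at d=73/4; branch lengths EV→53/8, KM→57/8; new cluster EKMV
  updated: d(EKMV,IX)=111/4, d(EKMV,WY)=217/8
step 6: merge (EKMV,WY) at d=217/8; branch lengths EKMV→71/16, WY→193/16; new cluster EKMVWY
  updated: d(EKMVWY,IX)=32
step 7: merge (EKMVWY,IX) at d=32; branch lengths EKMVWY→39/16, IX→31/2; new cluster EIKMVWXY
final tree: ((((E:5/2,V:5/2):53/8,(K:2,M:2):57/8):71/16,(W:3/2,Y:3/2):193/16):39/16,(I:1/2,X:1/2):31/2)
total length: 979/16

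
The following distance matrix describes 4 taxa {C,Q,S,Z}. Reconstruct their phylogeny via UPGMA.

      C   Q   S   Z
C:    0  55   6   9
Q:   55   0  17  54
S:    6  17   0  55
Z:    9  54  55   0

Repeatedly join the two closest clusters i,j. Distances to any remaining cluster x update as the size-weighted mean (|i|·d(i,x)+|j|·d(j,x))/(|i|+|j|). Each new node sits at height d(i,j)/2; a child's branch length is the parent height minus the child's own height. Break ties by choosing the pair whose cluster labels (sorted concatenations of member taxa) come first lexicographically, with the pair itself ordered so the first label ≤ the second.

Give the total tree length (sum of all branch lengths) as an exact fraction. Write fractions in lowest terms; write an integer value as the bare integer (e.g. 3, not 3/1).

1. join C+S (d=6) ⇒ CS; edges |C|=3, |S|=3
  updated: d(CS,Q)=36, d(CS,Z)=32
2. join CS+Z (d=32) ⇒ CSZ; edges |CS|=13, |Z|=16
  updated: d(CSZ,Q)=42
3. join CSZ+Q (d=42) ⇒ CQSZ; edges |CSZ|=5, |Q|=21
final tree: (((C:3,S:3):13,Z:16):5,Q:21)
total length: 61

61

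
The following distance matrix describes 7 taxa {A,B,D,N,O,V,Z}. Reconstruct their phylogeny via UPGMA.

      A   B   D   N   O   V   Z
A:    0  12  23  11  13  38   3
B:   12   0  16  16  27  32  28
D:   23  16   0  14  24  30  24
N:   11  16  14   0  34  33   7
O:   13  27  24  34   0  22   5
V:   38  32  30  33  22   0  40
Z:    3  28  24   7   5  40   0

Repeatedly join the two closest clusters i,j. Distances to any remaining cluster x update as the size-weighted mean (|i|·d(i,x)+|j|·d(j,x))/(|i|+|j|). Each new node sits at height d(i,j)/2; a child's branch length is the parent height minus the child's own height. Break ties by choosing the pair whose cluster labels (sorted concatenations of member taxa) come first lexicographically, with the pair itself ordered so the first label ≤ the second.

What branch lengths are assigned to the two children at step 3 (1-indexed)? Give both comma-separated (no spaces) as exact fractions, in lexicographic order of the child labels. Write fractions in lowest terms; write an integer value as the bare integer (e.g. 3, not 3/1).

iteration 1: select A,Z (d=3); attach at lengths (3/2, 3/2); label the merged cluster AZ
  updated: d(AZ,B)=20, d(AZ,D)=47/2, d(AZ,N)=9, d(AZ,O)=9, d(AZ,V)=39
iteration 2: select AZ,N (d=9); attach at lengths (3, 9/2); label the merged cluster ANZ
  updated: d(ANZ,B)=56/3, d(ANZ,D)=61/3, d(ANZ,O)=52/3, d(ANZ,V)=37
iteration 3: select B,D (d=16); attach at lengths (8, 8); label the merged cluster BD
  updated: d(ANZ,BD)=39/2, d(BD,O)=51/2, d(BD,V)=31
iteration 4: select ANZ,O (d=52/3); attach at lengths (25/6, 26/3); label the merged cluster ANOZ
  updated: d(ANOZ,BD)=21, d(ANOZ,V)=133/4
iteration 5: select ANOZ,BD (d=21); attach at lengths (11/6, 5/2); label the merged cluster ABDNOZ
  updated: d(ABDNOZ,V)=65/2
iteration 6: select ABDNOZ,V (d=65/2); attach at lengths (23/4, 65/4); label the merged cluster ABDNOVZ
final tree: (((((A:3/2,Z:3/2):3,N:9/2):25/6,O:26/3):11/6,(B:8,D:8):5/2):23/4,V:65/4)
total length: 197/3

8,8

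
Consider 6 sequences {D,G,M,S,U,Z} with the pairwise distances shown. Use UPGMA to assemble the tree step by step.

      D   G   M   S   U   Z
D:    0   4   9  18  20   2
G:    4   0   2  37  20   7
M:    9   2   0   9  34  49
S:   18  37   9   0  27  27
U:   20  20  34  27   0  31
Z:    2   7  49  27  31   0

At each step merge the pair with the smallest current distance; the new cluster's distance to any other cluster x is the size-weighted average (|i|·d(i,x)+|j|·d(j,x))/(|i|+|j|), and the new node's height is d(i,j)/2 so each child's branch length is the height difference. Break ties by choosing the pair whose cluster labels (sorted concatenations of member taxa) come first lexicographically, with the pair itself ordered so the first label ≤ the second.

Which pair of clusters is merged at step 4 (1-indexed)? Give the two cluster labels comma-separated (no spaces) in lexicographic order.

step 1: merge (D,Z) at d=2; branch lengths D→1, Z→1; new cluster DZ
  updated: d(DZ,G)=11/2, d(DZ,M)=29, d(DZ,S)=45/2, d(DZ,U)=51/2
step 2: merge (G,M) at d=2; branch lengths G→1, M→1; new cluster GM
  updated: d(DZ,GM)=69/4, d(GM,S)=23, d(GM,U)=27
step 3: merge (DZ,GM) at d=69/4; branch lengths DZ→61/8, GM→61/8; new cluster DGMZ
  updated: d(DGMZ,S)=91/4, d(DGMZ,U)=105/4
step 4: merge (DGMZ,S) at d=91/4; branch lengths DGMZ→11/4, S→91/8; new cluster DGMSZ
  updated: d(DGMSZ,U)=132/5
step 5: merge (DGMSZ,U) at d=132/5; branch lengths DGMSZ→73/40, U→66/5; new cluster DGMSUZ
final tree: ((((D:1,Z:1):61/8,(G:1,M:1):61/8):11/4,S:91/8):73/40,U:66/5)
total length: 242/5

DGMZ,S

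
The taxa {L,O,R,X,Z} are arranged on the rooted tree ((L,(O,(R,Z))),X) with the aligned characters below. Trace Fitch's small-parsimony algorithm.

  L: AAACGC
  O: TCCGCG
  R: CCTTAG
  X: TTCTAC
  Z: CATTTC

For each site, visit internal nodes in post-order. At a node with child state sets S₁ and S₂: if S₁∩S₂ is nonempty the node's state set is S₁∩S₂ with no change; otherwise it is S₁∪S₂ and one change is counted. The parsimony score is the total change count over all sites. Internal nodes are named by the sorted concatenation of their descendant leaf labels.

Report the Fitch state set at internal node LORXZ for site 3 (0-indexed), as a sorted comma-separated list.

[col 0] RZ: children R:{C}, Z:{C} ∩→ {C}; cost 0
[col 0] ORZ: children O:{T}, RZ:{C} ∪→ {C,T}; cost 1
[col 0] LORZ: children L:{A}, ORZ:{C,T} ∪→ {A,C,T}; cost 1
[col 0] LORXZ: children LORZ:{A,C,T}, X:{T} ∩→ {T}; cost 0
[col 1] RZ: children R:{C}, Z:{A} ∪→ {A,C}; cost 1
[col 1] ORZ: children O:{C}, RZ:{A,C} ∩→ {C}; cost 0
[col 1] LORZ: children L:{A}, ORZ:{C} ∪→ {A,C}; cost 1
[col 1] LORXZ: children LORZ:{A,C}, X:{T} ∪→ {A,C,T}; cost 1
[col 2] RZ: children R:{T}, Z:{T} ∩→ {T}; cost 0
[col 2] ORZ: children O:{C}, RZ:{T} ∪→ {C,T}; cost 1
[col 2] LORZ: children L:{A}, ORZ:{C,T} ∪→ {A,C,T}; cost 1
[col 2] LORXZ: children LORZ:{A,C,T}, X:{C} ∩→ {C}; cost 0
[col 3] RZ: children R:{T}, Z:{T} ∩→ {T}; cost 0
[col 3] ORZ: children O:{G}, RZ:{T} ∪→ {G,T}; cost 1
[col 3] LORZ: children L:{C}, ORZ:{G,T} ∪→ {C,G,T}; cost 1
[col 3] LORXZ: children LORZ:{C,G,T}, X:{T} ∩→ {T}; cost 0
[col 4] RZ: children R:{A}, Z:{T} ∪→ {A,T}; cost 1
[col 4] ORZ: children O:{C}, RZ:{A,T} ∪→ {A,C,T}; cost 1
[col 4] LORZ: children L:{G}, ORZ:{A,C,T} ∪→ {A,C,G,T}; cost 1
[col 4] LORXZ: children LORZ:{A,C,G,T}, X:{A} ∩→ {A}; cost 0
[col 5] RZ: children R:{G}, Z:{C} ∪→ {C,G}; cost 1
[col 5] ORZ: children O:{G}, RZ:{C,G} ∩→ {G}; cost 0
[col 5] LORZ: children L:{C}, ORZ:{G} ∪→ {C,G}; cost 1
[col 5] LORXZ: children LORZ:{C,G}, X:{C} ∩→ {C}; cost 0
per-site changes: [2, 3, 2, 2, 3, 2]; total = 14

T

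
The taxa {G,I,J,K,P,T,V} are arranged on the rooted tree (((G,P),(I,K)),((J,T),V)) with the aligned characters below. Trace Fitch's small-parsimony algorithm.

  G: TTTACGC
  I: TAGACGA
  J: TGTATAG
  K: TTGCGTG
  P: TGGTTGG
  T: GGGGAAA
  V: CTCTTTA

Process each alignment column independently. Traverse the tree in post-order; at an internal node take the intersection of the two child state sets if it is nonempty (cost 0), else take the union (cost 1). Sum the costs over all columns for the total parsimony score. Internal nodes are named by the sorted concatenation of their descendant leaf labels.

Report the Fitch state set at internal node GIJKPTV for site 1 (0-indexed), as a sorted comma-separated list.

GP@0: {T} ∩ {T} = {T} (intersection, +0)
IK@0: {T} ∩ {T} = {T} (intersection, +0)
GIKP@0: {T} ∩ {T} = {T} (intersection, +0)
JT@0: {T} ∪ {G} = {G,T} (union, +1)
JTV@0: {G,T} ∪ {C} = {C,G,T} (union, +1)
GIJKPTV@0: {T} ∩ {C,G,T} = {T} (intersection, +0)
GP@1: {T} ∪ {G} = {G,T} (union, +1)
IK@1: {A} ∪ {T} = {A,T} (union, +1)
GIKP@1: {G,T} ∩ {A,T} = {T} (intersection, +0)
JT@1: {G} ∩ {G} = {G} (intersection, +0)
JTV@1: {G} ∪ {T} = {G,T} (union, +1)
GIJKPTV@1: {T} ∩ {G,T} = {T} (intersection, +0)
GP@2: {T} ∪ {G} = {G,T} (union, +1)
IK@2: {G} ∩ {G} = {G} (intersection, +0)
GIKP@2: {G,T} ∩ {G} = {G} (intersection, +0)
JT@2: {T} ∪ {G} = {G,T} (union, +1)
JTV@2: {G,T} ∪ {C} = {C,G,T} (union, +1)
GIJKPTV@2: {G} ∩ {C,G,T} = {G} (intersection, +0)
GP@3: {A} ∪ {T} = {A,T} (union, +1)
IK@3: {A} ∪ {C} = {A,C} (union, +1)
GIKP@3: {A,T} ∩ {A,C} = {A} (intersection, +0)
JT@3: {A} ∪ {G} = {A,G} (union, +1)
JTV@3: {A,G} ∪ {T} = {A,G,T} (union, +1)
GIJKPTV@3: {A} ∩ {A,G,T} = {A} (intersection, +0)
GP@4: {C} ∪ {T} = {C,T} (union, +1)
IK@4: {C} ∪ {G} = {C,G} (union, +1)
GIKP@4: {C,T} ∩ {C,G} = {C} (intersection, +0)
JT@4: {T} ∪ {A} = {A,T} (union, +1)
JTV@4: {A,T} ∩ {T} = {T} (intersection, +0)
GIJKPTV@4: {C} ∪ {T} = {C,T} (union, +1)
GP@5: {G} ∩ {G} = {G} (intersection, +0)
IK@5: {G} ∪ {T} = {G,T} (union, +1)
GIKP@5: {G} ∩ {G,T} = {G} (intersection, +0)
JT@5: {A} ∩ {A} = {A} (intersection, +0)
JTV@5: {A} ∪ {T} = {A,T} (union, +1)
GIJKPTV@5: {G} ∪ {A,T} = {A,G,T} (union, +1)
GP@6: {C} ∪ {G} = {C,G} (union, +1)
IK@6: {A} ∪ {G} = {A,G} (union, +1)
GIKP@6: {C,G} ∩ {A,G} = {G} (intersection, +0)
JT@6: {G} ∪ {A} = {A,G} (union, +1)
JTV@6: {A,G} ∩ {A} = {A} (intersection, +0)
GIJKPTV@6: {G} ∪ {A} = {A,G} (union, +1)
per-site changes: [2, 3, 3, 4, 4, 3, 4]; total = 23

T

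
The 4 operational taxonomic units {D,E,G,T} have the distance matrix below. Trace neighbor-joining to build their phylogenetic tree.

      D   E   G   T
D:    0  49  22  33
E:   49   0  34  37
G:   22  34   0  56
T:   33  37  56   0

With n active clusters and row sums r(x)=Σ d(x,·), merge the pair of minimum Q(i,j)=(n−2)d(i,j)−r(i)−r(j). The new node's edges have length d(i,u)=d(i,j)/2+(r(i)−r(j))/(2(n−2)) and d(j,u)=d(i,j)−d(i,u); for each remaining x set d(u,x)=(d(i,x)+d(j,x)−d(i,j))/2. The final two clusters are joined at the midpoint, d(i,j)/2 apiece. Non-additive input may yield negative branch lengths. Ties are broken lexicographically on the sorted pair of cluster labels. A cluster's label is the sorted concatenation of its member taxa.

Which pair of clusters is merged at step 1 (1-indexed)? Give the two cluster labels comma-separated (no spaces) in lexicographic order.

1. join D+G (d=22, Q=-172) ⇒ DG; edges |D|=9, |G|=13
  updated: d(DG,E)=61/2, d(DG,T)=67/2
2. join DG+E (d=61/2, Q=-101) ⇒ DEG; edges |DG|=27/2, |E|=17
  updated: d(DEG,T)=20
3. join DEG+T (d=20) ⇒ DEGT; edges |DEG|=10, |T|=10
final tree: (((D:9,G:13):27/2,E:17):10,T:10)
total length: 145/2

D,G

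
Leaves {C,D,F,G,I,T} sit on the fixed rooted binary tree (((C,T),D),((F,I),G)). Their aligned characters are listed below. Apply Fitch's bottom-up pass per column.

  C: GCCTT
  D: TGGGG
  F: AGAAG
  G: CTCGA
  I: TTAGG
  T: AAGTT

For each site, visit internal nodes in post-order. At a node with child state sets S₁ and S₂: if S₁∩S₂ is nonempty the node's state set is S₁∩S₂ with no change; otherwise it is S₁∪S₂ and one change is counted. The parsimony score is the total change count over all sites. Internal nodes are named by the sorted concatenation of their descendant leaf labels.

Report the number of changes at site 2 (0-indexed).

site 0, node CT: C={G} ∪ T={A} → {A,G} (+1)
site 0, node CDT: CT={A,G} ∪ D={T} → {A,G,T} (+1)
site 0, node FI: F={A} ∪ I={T} → {A,T} (+1)
site 0, node FGI: FI={A,T} ∪ G={C} → {A,C,T} (+1)
site 0, node CDFGIT: CDT={A,G,T} ∩ FGI={A,C,T} → {A,T} (+0)
site 1, node CT: C={C} ∪ T={A} → {A,C} (+1)
site 1, node CDT: CT={A,C} ∪ D={G} → {A,C,G} (+1)
site 1, node FI: F={G} ∪ I={T} → {G,T} (+1)
site 1, node FGI: FI={G,T} ∩ G={T} → {T} (+0)
site 1, node CDFGIT: CDT={A,C,G} ∪ FGI={T} → {A,C,G,T} (+1)
site 2, node CT: C={C} ∪ T={G} → {C,G} (+1)
site 2, node CDT: CT={C,G} ∩ D={G} → {G} (+0)
site 2, node FI: F={A} ∩ I={A} → {A} (+0)
site 2, node FGI: FI={A} ∪ G={C} → {A,C} (+1)
site 2, node CDFGIT: CDT={G} ∪ FGI={A,C} → {A,C,G} (+1)
site 3, node CT: C={T} ∩ T={T} → {T} (+0)
site 3, node CDT: CT={T} ∪ D={G} → {G,T} (+1)
site 3, node FI: F={A} ∪ I={G} → {A,G} (+1)
site 3, node FGI: FI={A,G} ∩ G={G} → {G} (+0)
site 3, node CDFGIT: CDT={G,T} ∩ FGI={G} → {G} (+0)
site 4, node CT: C={T} ∩ T={T} → {T} (+0)
site 4, node CDT: CT={T} ∪ D={G} → {G,T} (+1)
site 4, node FI: F={G} ∩ I={G} → {G} (+0)
site 4, node FGI: FI={G} ∪ G={A} → {A,G} (+1)
site 4, node CDFGIT: CDT={G,T} ∩ FGI={A,G} → {G} (+0)
per-site changes: [4, 4, 3, 2, 2]; total = 15

3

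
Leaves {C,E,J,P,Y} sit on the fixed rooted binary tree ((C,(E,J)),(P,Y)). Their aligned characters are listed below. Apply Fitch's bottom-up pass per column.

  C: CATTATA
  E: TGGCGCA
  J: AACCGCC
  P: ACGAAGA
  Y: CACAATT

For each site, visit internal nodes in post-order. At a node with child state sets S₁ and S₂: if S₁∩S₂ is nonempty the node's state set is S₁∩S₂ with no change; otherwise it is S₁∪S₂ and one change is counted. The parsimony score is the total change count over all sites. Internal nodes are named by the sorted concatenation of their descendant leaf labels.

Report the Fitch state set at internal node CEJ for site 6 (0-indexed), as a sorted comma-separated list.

[col 0] EJ: children E:{T}, J:{A} ∪→ {A,T}; cost 1
[col 0] CEJ: children C:{C}, EJ:{A,T} ∪→ {A,C,T}; cost 1
[col 0] PY: children P:{A}, Y:{C} ∪→ {A,C}; cost 1
[col 0] CEJPY: children CEJ:{A,C,T}, PY:{A,C} ∩→ {A,C}; cost 0
[col 1] EJ: children E:{G}, J:{A} ∪→ {A,G}; cost 1
[col 1] CEJ: children C:{A}, EJ:{A,G} ∩→ {A}; cost 0
[col 1] PY: children P:{C}, Y:{A} ∪→ {A,C}; cost 1
[col 1] CEJPY: children CEJ:{A}, PY:{A,C} ∩→ {A}; cost 0
[col 2] EJ: children E:{G}, J:{C} ∪→ {C,G}; cost 1
[col 2] CEJ: children C:{T}, EJ:{C,G} ∪→ {C,G,T}; cost 1
[col 2] PY: children P:{G}, Y:{C} ∪→ {C,G}; cost 1
[col 2] CEJPY: children CEJ:{C,G,T}, PY:{C,G} ∩→ {C,G}; cost 0
[col 3] EJ: children E:{C}, J:{C} ∩→ {C}; cost 0
[col 3] CEJ: children C:{T}, EJ:{C} ∪→ {C,T}; cost 1
[col 3] PY: children P:{A}, Y:{A} ∩→ {A}; cost 0
[col 3] CEJPY: children CEJ:{C,T}, PY:{A} ∪→ {A,C,T}; cost 1
[col 4] EJ: children E:{G}, J:{G} ∩→ {G}; cost 0
[col 4] CEJ: children C:{A}, EJ:{G} ∪→ {A,G}; cost 1
[col 4] PY: children P:{A}, Y:{A} ∩→ {A}; cost 0
[col 4] CEJPY: children CEJ:{A,G}, PY:{A} ∩→ {A}; cost 0
[col 5] EJ: children E:{C}, J:{C} ∩→ {C}; cost 0
[col 5] CEJ: children C:{T}, EJ:{C} ∪→ {C,T}; cost 1
[col 5] PY: children P:{G}, Y:{T} ∪→ {G,T}; cost 1
[col 5] CEJPY: children CEJ:{C,T}, PY:{G,T} ∩→ {T}; cost 0
[col 6] EJ: children E:{A}, J:{C} ∪→ {A,C}; cost 1
[col 6] CEJ: children C:{A}, EJ:{A,C} ∩→ {A}; cost 0
[col 6] PY: children P:{A}, Y:{T} ∪→ {A,T}; cost 1
[col 6] CEJPY: children CEJ:{A}, PY:{A,T} ∩→ {A}; cost 0
per-site changes: [3, 2, 3, 2, 1, 2, 2]; total = 15

A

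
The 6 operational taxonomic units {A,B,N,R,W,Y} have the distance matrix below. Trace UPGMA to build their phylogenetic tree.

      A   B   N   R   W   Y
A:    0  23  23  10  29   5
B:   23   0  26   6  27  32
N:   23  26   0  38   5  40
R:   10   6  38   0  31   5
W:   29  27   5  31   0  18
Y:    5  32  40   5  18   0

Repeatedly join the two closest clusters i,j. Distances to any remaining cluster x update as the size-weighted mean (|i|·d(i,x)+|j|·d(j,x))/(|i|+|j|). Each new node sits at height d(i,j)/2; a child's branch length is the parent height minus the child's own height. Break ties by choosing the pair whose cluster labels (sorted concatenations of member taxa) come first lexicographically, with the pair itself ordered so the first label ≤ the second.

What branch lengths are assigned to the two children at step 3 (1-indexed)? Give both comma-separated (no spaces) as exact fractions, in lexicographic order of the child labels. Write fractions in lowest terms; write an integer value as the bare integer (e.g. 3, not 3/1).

3,3

step 1: merge (A,Y) at d=5; branch lengths A→5/2, Y→5/2; new cluster AY
  updated: d(AY,B)=55/2, d(AY,N)=63/2, d(AY,R)=15/2, d(AY,W)=47/2
step 2: merge (N,W) at d=5; branch lengths N→5/2, W→5/2; new cluster NW
  updated: d(AY,NW)=55/2, d(B,NW)=53/2, d(NW,R)=69/2
step 3: merge (B,R) at d=6; branch lengths B→3, R→3; new cluster BR
  updated: d(AY,BR)=35/2, d(BR,NW)=61/2
step 4: merge (AY,BR) at d=35/2; branch lengths AY→25/4, BR→23/4; new cluster ABRY
  updated: d(ABRY,NW)=29
step 5: merge (ABRY,NW) at d=29; branch lengths ABRY→23/4, NW→12; new cluster ABNRWY
final tree: (((A:5/2,Y:5/2):25/4,(B:3,R:3):23/4):23/4,(N:5/2,W:5/2):12)
total length: 183/4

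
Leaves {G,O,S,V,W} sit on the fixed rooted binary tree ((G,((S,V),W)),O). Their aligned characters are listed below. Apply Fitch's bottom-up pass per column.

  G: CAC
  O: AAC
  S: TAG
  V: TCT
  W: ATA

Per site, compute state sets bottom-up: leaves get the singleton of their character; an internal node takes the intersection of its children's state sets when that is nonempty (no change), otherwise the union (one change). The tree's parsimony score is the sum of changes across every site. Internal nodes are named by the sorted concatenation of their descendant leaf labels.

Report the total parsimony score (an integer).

7

[col 0] SV: children S:{T}, V:{T} ∩→ {T}; cost 0
[col 0] SVW: children SV:{T}, W:{A} ∪→ {A,T}; cost 1
[col 0] GSVW: children G:{C}, SVW:{A,T} ∪→ {A,C,T}; cost 1
[col 0] GOSVW: children GSVW:{A,C,T}, O:{A} ∩→ {A}; cost 0
[col 1] SV: children S:{A}, V:{C} ∪→ {A,C}; cost 1
[col 1] SVW: children SV:{A,C}, W:{T} ∪→ {A,C,T}; cost 1
[col 1] GSVW: children G:{A}, SVW:{A,C,T} ∩→ {A}; cost 0
[col 1] GOSVW: children GSVW:{A}, O:{A} ∩→ {A}; cost 0
[col 2] SV: children S:{G}, V:{T} ∪→ {G,T}; cost 1
[col 2] SVW: children SV:{G,T}, W:{A} ∪→ {A,G,T}; cost 1
[col 2] GSVW: children G:{C}, SVW:{A,G,T} ∪→ {A,C,G,T}; cost 1
[col 2] GOSVW: children GSVW:{A,C,G,T}, O:{C} ∩→ {C}; cost 0
per-site changes: [2, 2, 3]; total = 7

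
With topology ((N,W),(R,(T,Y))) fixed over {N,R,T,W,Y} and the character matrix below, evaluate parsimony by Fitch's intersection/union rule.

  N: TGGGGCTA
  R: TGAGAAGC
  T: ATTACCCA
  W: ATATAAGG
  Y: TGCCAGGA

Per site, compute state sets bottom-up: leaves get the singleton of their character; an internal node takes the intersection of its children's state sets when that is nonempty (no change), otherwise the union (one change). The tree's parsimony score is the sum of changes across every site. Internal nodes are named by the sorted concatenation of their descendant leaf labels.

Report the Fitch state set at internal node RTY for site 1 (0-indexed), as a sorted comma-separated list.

NW@0: {T} ∪ {A} = {A,T} (union, +1)
TY@0: {A} ∪ {T} = {A,T} (union, +1)
RTY@0: {T} ∩ {A,T} = {T} (intersection, +0)
NRTWY@0: {A,T} ∩ {T} = {T} (intersection, +0)
NW@1: {G} ∪ {T} = {G,T} (union, +1)
TY@1: {T} ∪ {G} = {G,T} (union, +1)
RTY@1: {G} ∩ {G,T} = {G} (intersection, +0)
NRTWY@1: {G,T} ∩ {G} = {G} (intersection, +0)
NW@2: {G} ∪ {A} = {A,G} (union, +1)
TY@2: {T} ∪ {C} = {C,T} (union, +1)
RTY@2: {A} ∪ {C,T} = {A,C,T} (union, +1)
NRTWY@2: {A,G} ∩ {A,C,T} = {A} (intersection, +0)
NW@3: {G} ∪ {T} = {G,T} (union, +1)
TY@3: {A} ∪ {C} = {A,C} (union, +1)
RTY@3: {G} ∪ {A,C} = {A,C,G} (union, +1)
NRTWY@3: {G,T} ∩ {A,C,G} = {G} (intersection, +0)
NW@4: {G} ∪ {A} = {A,G} (union, +1)
TY@4: {C} ∪ {A} = {A,C} (union, +1)
RTY@4: {A} ∩ {A,C} = {A} (intersection, +0)
NRTWY@4: {A,G} ∩ {A} = {A} (intersection, +0)
NW@5: {C} ∪ {A} = {A,C} (union, +1)
TY@5: {C} ∪ {G} = {C,G} (union, +1)
RTY@5: {A} ∪ {C,G} = {A,C,G} (union, +1)
NRTWY@5: {A,C} ∩ {A,C,G} = {A,C} (intersection, +0)
NW@6: {T} ∪ {G} = {G,T} (union, +1)
TY@6: {C} ∪ {G} = {C,G} (union, +1)
RTY@6: {G} ∩ {C,G} = {G} (intersection, +0)
NRTWY@6: {G,T} ∩ {G} = {G} (intersection, +0)
NW@7: {A} ∪ {G} = {A,G} (union, +1)
TY@7: {A} ∩ {A} = {A} (intersection, +0)
RTY@7: {C} ∪ {A} = {A,C} (union, +1)
NRTWY@7: {A,G} ∩ {A,C} = {A} (intersection, +0)
per-site changes: [2, 2, 3, 3, 2, 3, 2, 2]; total = 19

G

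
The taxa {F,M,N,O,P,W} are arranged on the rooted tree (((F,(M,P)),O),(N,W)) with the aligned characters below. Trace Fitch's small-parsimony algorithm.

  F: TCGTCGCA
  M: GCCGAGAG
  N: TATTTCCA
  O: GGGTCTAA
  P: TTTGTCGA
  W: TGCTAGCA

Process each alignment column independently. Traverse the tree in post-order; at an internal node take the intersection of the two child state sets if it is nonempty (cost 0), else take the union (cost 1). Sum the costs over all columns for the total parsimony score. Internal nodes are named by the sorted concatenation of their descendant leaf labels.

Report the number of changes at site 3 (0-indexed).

1

site 0, node MP: M={G} ∪ P={T} → {G,T} (+1)
site 0, node FMP: F={T} ∩ MP={G,T} → {T} (+0)
site 0, node FMOP: FMP={T} ∪ O={G} → {G,T} (+1)
site 0, node NW: N={T} ∩ W={T} → {T} (+0)
site 0, node FMNOPW: FMOP={G,T} ∩ NW={T} → {T} (+0)
site 1, node MP: M={C} ∪ P={T} → {C,T} (+1)
site 1, node FMP: F={C} ∩ MP={C,T} → {C} (+0)
site 1, node FMOP: FMP={C} ∪ O={G} → {C,G} (+1)
site 1, node NW: N={A} ∪ W={G} → {A,G} (+1)
site 1, node FMNOPW: FMOP={C,G} ∩ NW={A,G} → {G} (+0)
site 2, node MP: M={C} ∪ P={T} → {C,T} (+1)
site 2, node FMP: F={G} ∪ MP={C,T} → {C,G,T} (+1)
site 2, node FMOP: FMP={C,G,T} ∩ O={G} → {G} (+0)
site 2, node NW: N={T} ∪ W={C} → {C,T} (+1)
site 2, node FMNOPW: FMOP={G} ∪ NW={C,T} → {C,G,T} (+1)
site 3, node MP: M={G} ∩ P={G} → {G} (+0)
site 3, node FMP: F={T} ∪ MP={G} → {G,T} (+1)
site 3, node FMOP: FMP={G,T} ∩ O={T} → {T} (+0)
site 3, node NW: N={T} ∩ W={T} → {T} (+0)
site 3, node FMNOPW: FMOP={T} ∩ NW={T} → {T} (+0)
site 4, node MP: M={A} ∪ P={T} → {A,T} (+1)
site 4, node FMP: F={C} ∪ MP={A,T} → {A,C,T} (+1)
site 4, node FMOP: FMP={A,C,T} ∩ O={C} → {C} (+0)
site 4, node NW: N={T} ∪ W={A} → {A,T} (+1)
site 4, node FMNOPW: FMOP={C} ∪ NW={A,T} → {A,C,T} (+1)
site 5, node MP: M={G} ∪ P={C} → {C,G} (+1)
site 5, node FMP: F={G} ∩ MP={C,G} → {G} (+0)
site 5, node FMOP: FMP={G} ∪ O={T} → {G,T} (+1)
site 5, node NW: N={C} ∪ W={G} → {C,G} (+1)
site 5, node FMNOPW: FMOP={G,T} ∩ NW={C,G} → {G} (+0)
site 6, node MP: M={A} ∪ P={G} → {A,G} (+1)
site 6, node FMP: F={C} ∪ MP={A,G} → {A,C,G} (+1)
site 6, node FMOP: FMP={A,C,G} ∩ O={A} → {A} (+0)
site 6, node NW: N={C} ∩ W={C} → {C} (+0)
site 6, node FMNOPW: FMOP={A} ∪ NW={C} → {A,C} (+1)
site 7, node MP: M={G} ∪ P={A} → {A,G} (+1)
site 7, node FMP: F={A} ∩ MP={A,G} → {A} (+0)
site 7, node FMOP: FMP={A} ∩ O={A} → {A} (+0)
site 7, node NW: N={A} ∩ W={A} → {A} (+0)
site 7, node FMNOPW: FMOP={A} ∩ NW={A} → {A} (+0)
per-site changes: [2, 3, 4, 1, 4, 3, 3, 1]; total = 21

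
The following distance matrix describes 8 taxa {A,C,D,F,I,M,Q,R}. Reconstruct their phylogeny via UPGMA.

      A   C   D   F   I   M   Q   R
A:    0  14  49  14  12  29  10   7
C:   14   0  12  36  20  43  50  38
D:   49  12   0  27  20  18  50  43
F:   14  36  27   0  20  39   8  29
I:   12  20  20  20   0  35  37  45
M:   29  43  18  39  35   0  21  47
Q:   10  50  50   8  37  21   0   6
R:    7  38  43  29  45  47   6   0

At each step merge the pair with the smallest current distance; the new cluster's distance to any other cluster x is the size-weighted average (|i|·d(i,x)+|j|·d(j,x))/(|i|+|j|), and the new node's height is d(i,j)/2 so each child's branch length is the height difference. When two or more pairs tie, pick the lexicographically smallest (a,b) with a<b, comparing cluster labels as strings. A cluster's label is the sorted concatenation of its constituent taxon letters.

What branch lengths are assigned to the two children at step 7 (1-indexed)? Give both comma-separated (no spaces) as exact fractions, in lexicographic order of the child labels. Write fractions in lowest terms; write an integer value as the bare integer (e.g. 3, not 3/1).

1. join Q+R (d=6) ⇒ QR; edges |Q|=3, |R|=3
  updated: d(A,QR)=17/2, d(C,QR)=44, d(D,QR)=93/2, d(F,QR)=37/2, d(I,QR)=41, d(M,QR)=34
2. join A+QR (d=17/2) ⇒ AQR; edges |A|=17/4, |QR|=5/4
  updated: d(AQR,C)=34, d(AQR,D)=142/3, d(AQR,F)=17, d(AQR,I)=94/3, d(AQR,M)=97/3
3. join C+D (d=12) ⇒ CD; edges |C|=6, |D|=6
  updated: d(AQR,CD)=122/3, d(CD,F)=63/2, d(CD,I)=20, d(CD,M)=61/2
4. join AQR+F (d=17) ⇒ AFQR; edges |AQR|=17/4, |F|=17/2
  updated: d(AFQR,CD)=307/8, d(AFQR,I)=57/2, d(AFQR,M)=34
5. join CD+I (d=20) ⇒ CDI; edges |CD|=4, |I|=10
  updated: d(AFQR,CDI)=421/12, d(CDI,M)=32
6. join CDI+M (d=32) ⇒ CDIM; edges |CDI|=6, |M|=16
  updated: d(AFQR,CDIM)=557/16
7. join AFQR+CDIM (d=557/16) ⇒ ACDFIMQR; edges |AFQR|=285/32, |CDIM|=45/32
final tree: (((A:17/4,(Q:3,R:3):5/4):17/4,F:17/2):285/32,(((C:6,D:6):4,I:10):6,M:16):45/32)
total length: 1321/16

285/32,45/32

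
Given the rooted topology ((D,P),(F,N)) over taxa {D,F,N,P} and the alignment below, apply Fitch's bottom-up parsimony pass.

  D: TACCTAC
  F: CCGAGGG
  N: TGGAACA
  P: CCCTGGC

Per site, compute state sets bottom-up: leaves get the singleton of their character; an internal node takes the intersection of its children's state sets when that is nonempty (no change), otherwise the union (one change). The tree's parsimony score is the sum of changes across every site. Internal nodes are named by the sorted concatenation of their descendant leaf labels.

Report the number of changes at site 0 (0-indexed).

DP@0: {T} ∪ {C} = {C,T} (union, +1)
FN@0: {C} ∪ {T} = {C,T} (union, +1)
DFNP@0: {C,T} ∩ {C,T} = {C,T} (intersection, +0)
DP@1: {A} ∪ {C} = {A,C} (union, +1)
FN@1: {C} ∪ {G} = {C,G} (union, +1)
DFNP@1: {A,C} ∩ {C,G} = {C} (intersection, +0)
DP@2: {C} ∩ {C} = {C} (intersection, +0)
FN@2: {G} ∩ {G} = {G} (intersection, +0)
DFNP@2: {C} ∪ {G} = {C,G} (union, +1)
DP@3: {C} ∪ {T} = {C,T} (union, +1)
FN@3: {A} ∩ {A} = {A} (intersection, +0)
DFNP@3: {C,T} ∪ {A} = {A,C,T} (union, +1)
DP@4: {T} ∪ {G} = {G,T} (union, +1)
FN@4: {G} ∪ {A} = {A,G} (union, +1)
DFNP@4: {G,T} ∩ {A,G} = {G} (intersection, +0)
DP@5: {A} ∪ {G} = {A,G} (union, +1)
FN@5: {G} ∪ {C} = {C,G} (union, +1)
DFNP@5: {A,G} ∩ {C,G} = {G} (intersection, +0)
DP@6: {C} ∩ {C} = {C} (intersection, +0)
FN@6: {G} ∪ {A} = {A,G} (union, +1)
DFNP@6: {C} ∪ {A,G} = {A,C,G} (union, +1)
per-site changes: [2, 2, 1, 2, 2, 2, 2]; total = 13

2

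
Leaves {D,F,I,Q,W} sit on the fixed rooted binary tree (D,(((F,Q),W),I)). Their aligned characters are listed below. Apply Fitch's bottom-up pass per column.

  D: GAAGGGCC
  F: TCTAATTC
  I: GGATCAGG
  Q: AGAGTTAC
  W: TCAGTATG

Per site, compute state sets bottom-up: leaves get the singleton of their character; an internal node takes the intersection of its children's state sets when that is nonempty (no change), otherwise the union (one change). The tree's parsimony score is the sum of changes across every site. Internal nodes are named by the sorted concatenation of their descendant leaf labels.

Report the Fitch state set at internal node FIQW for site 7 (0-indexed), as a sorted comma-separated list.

G

FQ@0: {T} ∪ {A} = {A,T} (union, +1)
FQW@0: {A,T} ∩ {T} = {T} (intersection, +0)
FIQW@0: {T} ∪ {G} = {G,T} (union, +1)
DFIQW@0: {G} ∩ {G,T} = {G} (intersection, +0)
FQ@1: {C} ∪ {G} = {C,G} (union, +1)
FQW@1: {C,G} ∩ {C} = {C} (intersection, +0)
FIQW@1: {C} ∪ {G} = {C,G} (union, +1)
DFIQW@1: {A} ∪ {C,G} = {A,C,G} (union, +1)
FQ@2: {T} ∪ {A} = {A,T} (union, +1)
FQW@2: {A,T} ∩ {A} = {A} (intersection, +0)
FIQW@2: {A} ∩ {A} = {A} (intersection, +0)
DFIQW@2: {A} ∩ {A} = {A} (intersection, +0)
FQ@3: {A} ∪ {G} = {A,G} (union, +1)
FQW@3: {A,G} ∩ {G} = {G} (intersection, +0)
FIQW@3: {G} ∪ {T} = {G,T} (union, +1)
DFIQW@3: {G} ∩ {G,T} = {G} (intersection, +0)
FQ@4: {A} ∪ {T} = {A,T} (union, +1)
FQW@4: {A,T} ∩ {T} = {T} (intersection, +0)
FIQW@4: {T} ∪ {C} = {C,T} (union, +1)
DFIQW@4: {G} ∪ {C,T} = {C,G,T} (union, +1)
FQ@5: {T} ∩ {T} = {T} (intersection, +0)
FQW@5: {T} ∪ {A} = {A,T} (union, +1)
FIQW@5: {A,T} ∩ {A} = {A} (intersection, +0)
DFIQW@5: {G} ∪ {A} = {A,G} (union, +1)
FQ@6: {T} ∪ {A} = {A,T} (union, +1)
FQW@6: {A,T} ∩ {T} = {T} (intersection, +0)
FIQW@6: {T} ∪ {G} = {G,T} (union, +1)
DFIQW@6: {C} ∪ {G,T} = {C,G,T} (union, +1)
FQ@7: {C} ∩ {C} = {C} (intersection, +0)
FQW@7: {C} ∪ {G} = {C,G} (union, +1)
FIQW@7: {C,G} ∩ {G} = {G} (intersection, +0)
DFIQW@7: {C} ∪ {G} = {C,G} (union, +1)
per-site changes: [2, 3, 1, 2, 3, 2, 3, 2]; total = 18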